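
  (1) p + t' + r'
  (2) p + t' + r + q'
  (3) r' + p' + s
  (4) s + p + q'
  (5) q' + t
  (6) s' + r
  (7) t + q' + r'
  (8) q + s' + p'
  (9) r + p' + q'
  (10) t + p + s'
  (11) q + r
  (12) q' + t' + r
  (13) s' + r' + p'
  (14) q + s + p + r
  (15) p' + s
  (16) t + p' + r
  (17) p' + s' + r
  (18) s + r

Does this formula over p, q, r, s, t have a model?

Try q = 0.
(r) alone gives r = 1.
Try p = 0.
(t') alone gives t = 0.
(s') alone gives s = 0.
Every clause now holds.
A satisfying assignment: p=0,  q=0,  r=1,  s=0,  t=0.

Yes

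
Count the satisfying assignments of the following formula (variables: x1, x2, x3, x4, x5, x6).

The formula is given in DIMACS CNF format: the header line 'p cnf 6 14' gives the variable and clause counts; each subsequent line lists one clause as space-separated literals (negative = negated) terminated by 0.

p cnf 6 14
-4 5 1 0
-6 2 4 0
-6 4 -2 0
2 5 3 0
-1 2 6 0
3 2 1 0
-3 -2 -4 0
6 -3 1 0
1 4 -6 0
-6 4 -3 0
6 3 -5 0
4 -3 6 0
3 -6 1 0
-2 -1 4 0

8

There are 2^6 = 64 truth assignments over (x1, x2, x3, x4, x5, x6).
Split on x3. With x3 = True, the clauses containing x3 are satisfied and ¬x3 drops from the rest; 3 of the 2^5 = 32 assignments to the other variables satisfy what remains.
With x3 = False, by the same count on the reduced clause set, 5 assignments work.
(One model: x1=F, x2=F, x3=T, x4=T, x5=T, x6=T.)
Total: 3 + 5 = 8.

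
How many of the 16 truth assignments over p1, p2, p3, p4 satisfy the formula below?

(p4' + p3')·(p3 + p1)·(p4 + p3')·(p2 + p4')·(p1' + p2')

1

There are 2^4 = 16 truth assignments over (p1, p2, p3, p4).
Check each against the 5 clauses (columns in the order p1, p2, p3, p4):
  F F F F  ✗ fails (p3 + p1)
  F F F T  ✗ fails (p3 + p1)
  F F T F  ✗ fails (p4 + p3')
  F F T T  ✗ fails (p4' + p3')
  F T F F  ✗ fails (p3 + p1)
  F T F T  ✗ fails (p3 + p1)
  F T T F  ✗ fails (p4 + p3')
  F T T T  ✗ fails (p4' + p3')
  T F F F  ✓ satisfies all
  T F F T  ✗ fails (p2 + p4')
  T F T F  ✗ fails (p4 + p3')
  T F T T  ✗ fails (p4' + p3')
  T T F F  ✗ fails (p1' + p2')
  T T F T  ✗ fails (p1' + p2')
  T T T F  ✗ fails (p4 + p3')
  T T T T  ✗ fails (p4' + p3')
1 of the 16 rows is a model.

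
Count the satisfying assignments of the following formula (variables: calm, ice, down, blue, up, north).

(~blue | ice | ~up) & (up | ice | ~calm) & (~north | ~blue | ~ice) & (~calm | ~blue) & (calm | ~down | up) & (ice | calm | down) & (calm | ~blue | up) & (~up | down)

15

There are 2^6 = 64 truth assignments over (calm, ice, down, blue, up, north).
Split on north. With north = 1, the clauses containing north are satisfied and ~north drops from the rest; 7 of the 2^5 = 32 assignments to the other variables satisfy what remains.
With north = 0, by the same count on the reduced clause set, 8 assignments work.
(One model: calm=F, ice=F, down=T, blue=F, up=T, north=F.)
Total: 7 + 8 = 15.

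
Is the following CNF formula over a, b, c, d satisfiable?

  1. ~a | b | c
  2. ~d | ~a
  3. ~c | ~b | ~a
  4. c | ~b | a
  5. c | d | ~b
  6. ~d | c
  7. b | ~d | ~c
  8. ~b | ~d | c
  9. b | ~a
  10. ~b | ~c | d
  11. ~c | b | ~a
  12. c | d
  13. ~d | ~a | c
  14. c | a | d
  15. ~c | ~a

Branch on d: set d = 0.
(c) alone gives c = 1.
(~b) alone gives b = 0.
(~a) alone gives a = 0.
Every clause now holds.
A satisfying assignment: a ↦ 0, b ↦ 0, c ↦ 1, d ↦ 0.

Yes, satisfiable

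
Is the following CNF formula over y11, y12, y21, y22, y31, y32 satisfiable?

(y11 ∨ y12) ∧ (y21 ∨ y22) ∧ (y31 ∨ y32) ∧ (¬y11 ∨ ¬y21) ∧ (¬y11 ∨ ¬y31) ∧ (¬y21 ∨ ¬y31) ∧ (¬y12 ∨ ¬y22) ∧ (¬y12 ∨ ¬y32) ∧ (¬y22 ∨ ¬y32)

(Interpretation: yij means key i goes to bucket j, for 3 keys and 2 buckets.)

Branch on y11: set y11 = True.
(¬y21) alone gives y21 = False.
(y22) alone gives y22 = True.
(¬y31) alone gives y31 = False.
(y32) alone gives y32 = True.
That conflicts with the unit clause (¬y32).
Undo y11 and try y11 = False.
(y12) alone gives y12 = True.
(¬y22) alone gives y22 = False.
(y21) alone gives y21 = True.
(¬y31) alone gives y31 = False.
(y32) alone gives y32 = True.
That conflicts with the unit clause (¬y32).
Either choice for y11 ends in contradiction.
No assignment satisfies every clause.

No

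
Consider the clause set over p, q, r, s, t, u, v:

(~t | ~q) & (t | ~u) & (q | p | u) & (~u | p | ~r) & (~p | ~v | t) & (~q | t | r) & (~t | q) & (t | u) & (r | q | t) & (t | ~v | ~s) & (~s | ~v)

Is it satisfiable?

Case t = 0:
From the singleton clause (~u), u = 0.
Now (u) is unsatisfied and unit — conflict.
So t must be the other value — set t = 1.
From the singleton clause (~q), q = 0.
Now (q) is unsatisfied and unit — conflict.
Neither t = 1 nor t = 0 works.
No assignment satisfies every clause.

Unsatisfiable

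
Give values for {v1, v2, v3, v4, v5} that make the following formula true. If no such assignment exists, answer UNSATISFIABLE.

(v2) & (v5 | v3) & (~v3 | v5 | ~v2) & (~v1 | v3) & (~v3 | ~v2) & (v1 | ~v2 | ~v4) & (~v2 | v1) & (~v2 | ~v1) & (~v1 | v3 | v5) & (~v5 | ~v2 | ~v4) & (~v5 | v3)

UNSATISFIABLE

From the singleton clause (v2), v2 = 1.
From the singleton clause (~v3), v3 = 0.
From the singleton clause (v5), v5 = 1.
But (~v5) is also a unit clause — contradiction.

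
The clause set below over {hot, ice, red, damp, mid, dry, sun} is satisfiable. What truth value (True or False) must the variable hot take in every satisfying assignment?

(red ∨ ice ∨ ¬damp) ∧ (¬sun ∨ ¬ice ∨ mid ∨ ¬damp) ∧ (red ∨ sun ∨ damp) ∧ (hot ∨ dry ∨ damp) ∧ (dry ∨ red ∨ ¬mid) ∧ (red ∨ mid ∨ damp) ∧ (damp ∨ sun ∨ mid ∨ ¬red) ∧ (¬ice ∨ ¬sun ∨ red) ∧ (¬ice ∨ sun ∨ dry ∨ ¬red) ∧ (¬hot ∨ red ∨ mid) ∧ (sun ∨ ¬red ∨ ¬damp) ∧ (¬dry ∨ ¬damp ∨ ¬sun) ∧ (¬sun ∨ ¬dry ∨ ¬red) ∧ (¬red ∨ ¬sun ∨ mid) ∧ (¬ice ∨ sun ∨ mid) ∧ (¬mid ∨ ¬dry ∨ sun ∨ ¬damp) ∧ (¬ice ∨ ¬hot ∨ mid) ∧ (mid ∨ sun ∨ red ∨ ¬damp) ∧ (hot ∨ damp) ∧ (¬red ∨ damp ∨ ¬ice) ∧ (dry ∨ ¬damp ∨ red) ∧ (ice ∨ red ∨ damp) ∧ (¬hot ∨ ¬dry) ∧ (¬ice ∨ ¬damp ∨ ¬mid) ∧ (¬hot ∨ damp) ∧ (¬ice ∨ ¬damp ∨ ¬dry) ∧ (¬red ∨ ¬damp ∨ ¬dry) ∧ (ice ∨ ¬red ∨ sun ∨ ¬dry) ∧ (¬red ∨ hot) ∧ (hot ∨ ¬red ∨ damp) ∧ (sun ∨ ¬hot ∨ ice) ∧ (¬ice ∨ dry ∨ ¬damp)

Suppose hot = False.
(damp) alone gives damp = True.
(¬red) alone gives red = False.
(ice) alone gives ice = True.
(¬sun) alone gives sun = False.
(mid) alone gives mid = True.
That conflicts with the unit clause (¬mid).
So every satisfying assignment has hot = True.

True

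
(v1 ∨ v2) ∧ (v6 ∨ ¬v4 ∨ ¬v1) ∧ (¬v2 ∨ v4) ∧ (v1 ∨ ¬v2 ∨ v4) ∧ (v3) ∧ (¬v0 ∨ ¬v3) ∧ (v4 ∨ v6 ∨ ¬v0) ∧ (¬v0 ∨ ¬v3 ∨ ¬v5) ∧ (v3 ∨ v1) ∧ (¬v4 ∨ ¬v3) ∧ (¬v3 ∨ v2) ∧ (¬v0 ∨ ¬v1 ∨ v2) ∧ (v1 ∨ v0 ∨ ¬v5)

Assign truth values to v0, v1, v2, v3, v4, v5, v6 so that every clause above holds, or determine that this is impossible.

Unit clause (v3) forces v3 = True.
Unit clause (¬v0) forces v0 = False.
Unit clause (¬v4) forces v4 = False.
Unit clause (¬v2) forces v2 = False.
But (v2) is also a unit clause — contradiction.

UNSATISFIABLE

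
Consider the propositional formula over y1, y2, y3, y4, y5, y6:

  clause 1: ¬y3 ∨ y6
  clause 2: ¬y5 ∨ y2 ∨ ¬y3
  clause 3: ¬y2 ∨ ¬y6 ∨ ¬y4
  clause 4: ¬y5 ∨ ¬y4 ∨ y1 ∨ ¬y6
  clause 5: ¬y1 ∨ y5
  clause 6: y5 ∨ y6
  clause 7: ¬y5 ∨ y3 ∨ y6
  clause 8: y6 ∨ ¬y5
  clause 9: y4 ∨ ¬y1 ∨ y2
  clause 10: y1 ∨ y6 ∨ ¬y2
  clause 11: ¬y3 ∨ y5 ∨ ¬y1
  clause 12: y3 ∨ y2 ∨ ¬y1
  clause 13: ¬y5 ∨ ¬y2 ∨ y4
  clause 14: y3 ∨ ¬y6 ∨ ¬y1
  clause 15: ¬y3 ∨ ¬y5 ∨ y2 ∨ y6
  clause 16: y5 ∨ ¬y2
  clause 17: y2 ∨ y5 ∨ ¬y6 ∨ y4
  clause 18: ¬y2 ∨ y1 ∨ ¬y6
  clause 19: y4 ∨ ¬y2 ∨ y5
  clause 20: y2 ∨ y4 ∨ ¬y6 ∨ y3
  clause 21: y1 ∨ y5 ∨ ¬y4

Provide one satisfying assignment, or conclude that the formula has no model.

UNSATISFIABLE

Try y3 = False.
Try y1 = False.
Try y5 = True.
(y6) alone gives y6 = True.
(¬y4) alone gives y4 = False.
(¬y2) alone gives y2 = False.
That conflicts with the unit clause (y2).
Undo y5 and try y5 = False.
(y6) alone gives y6 = True.
(¬y2) alone gives y2 = False.
(y4) alone gives y4 = True.
That conflicts with the unit clause (¬y4).
Both values of y5 lead to a conflict.
Undo y1 and try y1 = True.
(y5) alone gives y5 = True.
(y6) alone gives y6 = True.
That conflicts with the unit clause (¬y6).
Both values of y1 lead to a conflict.
Undo y3 and try y3 = True.
(y6) alone gives y6 = True.
Try y5 = False.
(¬y1) alone gives y1 = False.
(¬y2) alone gives y2 = False.
(y4) alone gives y4 = True.
That conflicts with the unit clause (¬y4).
Undo y5 and try y5 = True.
(y2) alone gives y2 = True.
(¬y4) alone gives y4 = False.
That conflicts with the unit clause (y4).
Both values of y5 lead to a conflict.
Both values of y3 lead to a conflict.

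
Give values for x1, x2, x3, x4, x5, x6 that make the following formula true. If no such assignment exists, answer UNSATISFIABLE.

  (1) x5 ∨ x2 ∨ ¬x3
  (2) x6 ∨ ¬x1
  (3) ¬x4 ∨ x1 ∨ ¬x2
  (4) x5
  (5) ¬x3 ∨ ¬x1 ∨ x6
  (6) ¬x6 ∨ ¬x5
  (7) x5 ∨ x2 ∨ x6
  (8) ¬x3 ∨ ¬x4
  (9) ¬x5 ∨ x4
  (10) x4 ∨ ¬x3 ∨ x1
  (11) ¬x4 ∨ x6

UNSATISFIABLE

The clause (x5) is unit, so x5 = True.
The clause (¬x6) is unit, so x6 = False.
The clause (¬x1) is unit, so x1 = False.
The clause (x4) is unit, so x4 = True.
Now (¬x4) is unsatisfied and unit — conflict.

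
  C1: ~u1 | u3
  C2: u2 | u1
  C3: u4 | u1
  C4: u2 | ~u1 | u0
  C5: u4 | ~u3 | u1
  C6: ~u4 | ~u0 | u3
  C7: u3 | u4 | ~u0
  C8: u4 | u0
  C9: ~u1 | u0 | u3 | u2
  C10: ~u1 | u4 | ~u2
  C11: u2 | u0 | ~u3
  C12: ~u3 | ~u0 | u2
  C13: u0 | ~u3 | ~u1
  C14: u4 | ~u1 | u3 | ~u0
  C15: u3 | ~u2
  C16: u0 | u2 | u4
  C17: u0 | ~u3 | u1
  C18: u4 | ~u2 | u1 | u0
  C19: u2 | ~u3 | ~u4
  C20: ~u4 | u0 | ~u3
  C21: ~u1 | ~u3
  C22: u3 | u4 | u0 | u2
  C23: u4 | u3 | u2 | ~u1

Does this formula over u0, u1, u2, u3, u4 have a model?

Yes

Branch on u1: set u1 = 0.
(u2) alone gives u2 = 1.
(u4) alone gives u4 = 1.
(u3) alone gives u3 = 1.
(u0) alone gives u0 = 1.
This assignment satisfies each clause.
A satisfying assignment: u0=1; u1=0; u2=1; u3=1; u4=1.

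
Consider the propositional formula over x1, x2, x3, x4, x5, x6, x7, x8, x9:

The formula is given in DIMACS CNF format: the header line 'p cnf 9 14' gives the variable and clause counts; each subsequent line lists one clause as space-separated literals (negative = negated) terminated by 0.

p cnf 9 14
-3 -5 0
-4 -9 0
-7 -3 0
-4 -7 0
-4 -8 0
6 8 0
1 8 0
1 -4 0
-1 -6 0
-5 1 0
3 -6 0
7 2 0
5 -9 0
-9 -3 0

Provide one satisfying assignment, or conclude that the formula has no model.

x1 ↦ True,  x2 ↦ True,  x3 ↦ False,  x4 ↦ False,  x5 ↦ False,  x6 ↦ False,  x7 ↦ False,  x8 ↦ True,  x9 ↦ False

Suppose x3 = False.
The clause (¬x6) is unit, so x6 = False.
The clause (x8) is unit, so x8 = True.
The clause (¬x4) is unit, so x4 = False.
Suppose x5 = False.
The clause (¬x9) is unit, so x9 = False.
Suppose x7 = False.
The clause (x2) is unit, so x2 = True.
Every clause is now satisfied; x1 is unconstrained.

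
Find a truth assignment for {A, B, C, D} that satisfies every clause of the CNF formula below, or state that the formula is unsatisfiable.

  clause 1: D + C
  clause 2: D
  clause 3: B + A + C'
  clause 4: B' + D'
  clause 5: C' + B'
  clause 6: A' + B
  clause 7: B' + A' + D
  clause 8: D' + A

UNSATISFIABLE

(D) alone gives D = 1.
(B') alone gives B = 0.
(A') alone gives A = 0.
But (A) is also a unit clause — contradiction.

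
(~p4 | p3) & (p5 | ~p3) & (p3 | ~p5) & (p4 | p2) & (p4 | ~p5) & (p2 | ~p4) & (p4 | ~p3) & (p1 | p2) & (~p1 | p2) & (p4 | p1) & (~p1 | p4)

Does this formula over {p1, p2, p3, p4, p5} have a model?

Try p4 = 1.
The clause (p3) is unit, so p3 = 1.
The clause (p5) is unit, so p5 = 1.
The clause (p2) is unit, so p2 = 1.
Every clause is now satisfied; p1 is unconstrained.
A satisfying assignment: p1 ↦ 1, p2 ↦ 1, p3 ↦ 1, p4 ↦ 1, p5 ↦ 1.

Yes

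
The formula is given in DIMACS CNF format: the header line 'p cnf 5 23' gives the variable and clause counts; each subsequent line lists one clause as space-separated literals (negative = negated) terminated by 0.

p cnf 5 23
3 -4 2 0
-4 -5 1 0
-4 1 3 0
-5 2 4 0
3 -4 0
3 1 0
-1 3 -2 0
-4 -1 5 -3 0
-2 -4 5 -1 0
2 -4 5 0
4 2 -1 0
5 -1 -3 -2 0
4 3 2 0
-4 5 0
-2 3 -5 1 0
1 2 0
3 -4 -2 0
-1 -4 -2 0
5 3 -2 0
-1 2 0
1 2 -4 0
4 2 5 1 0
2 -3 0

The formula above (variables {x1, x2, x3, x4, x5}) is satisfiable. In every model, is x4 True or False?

False

Suppose x4 = True.
The clause (x3) is unit, so x3 = True.
The clause (x5) is unit, so x5 = True.
The clause (x1) is unit, so x1 = True.
The clause (¬x2) is unit, so x2 = False.
That conflicts with the unit clause (x2).
So every satisfying assignment has x4 = False.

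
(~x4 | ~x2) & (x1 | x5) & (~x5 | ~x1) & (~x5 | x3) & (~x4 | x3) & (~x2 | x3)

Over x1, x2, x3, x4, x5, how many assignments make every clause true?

7

There are 2^5 = 32 truth assignments over (x1, x2, x3, x4, x5).
Split on x5. With x5 = 1, the clauses containing x5 are satisfied and ~x5 drops from the rest; 3 of the 2^4 = 16 assignments to the other variables satisfy what remains.
With x5 = 0, by the same count on the reduced clause set, 4 assignments work.
(One model: x1=F, x2=F, x3=T, x4=F, x5=T.)
Total: 3 + 4 = 7.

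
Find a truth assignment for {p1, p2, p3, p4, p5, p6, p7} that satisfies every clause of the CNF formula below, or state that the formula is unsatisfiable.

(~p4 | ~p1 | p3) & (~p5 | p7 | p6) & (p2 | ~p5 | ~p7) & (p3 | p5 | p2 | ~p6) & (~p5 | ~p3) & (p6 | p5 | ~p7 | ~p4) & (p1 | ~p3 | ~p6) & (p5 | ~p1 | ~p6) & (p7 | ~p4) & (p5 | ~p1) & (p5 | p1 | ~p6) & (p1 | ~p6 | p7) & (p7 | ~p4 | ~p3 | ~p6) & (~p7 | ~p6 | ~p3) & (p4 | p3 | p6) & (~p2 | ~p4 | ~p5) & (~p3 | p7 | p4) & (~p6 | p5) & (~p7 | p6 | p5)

p1 ↦ 0; p2 ↦ 1; p3 ↦ 0; p4 ↦ 0; p5 ↦ 1; p6 ↦ 1; p7 ↦ 1

Try p5 = 1.
Unit clause (~p3) forces p3 = 0.
Try p4 = 0.
Unit clause (p6) forces p6 = 1.
Try p2 = 1.
Try p1 = 0.
Unit clause (p7) forces p7 = 1.
All clauses are satisfied.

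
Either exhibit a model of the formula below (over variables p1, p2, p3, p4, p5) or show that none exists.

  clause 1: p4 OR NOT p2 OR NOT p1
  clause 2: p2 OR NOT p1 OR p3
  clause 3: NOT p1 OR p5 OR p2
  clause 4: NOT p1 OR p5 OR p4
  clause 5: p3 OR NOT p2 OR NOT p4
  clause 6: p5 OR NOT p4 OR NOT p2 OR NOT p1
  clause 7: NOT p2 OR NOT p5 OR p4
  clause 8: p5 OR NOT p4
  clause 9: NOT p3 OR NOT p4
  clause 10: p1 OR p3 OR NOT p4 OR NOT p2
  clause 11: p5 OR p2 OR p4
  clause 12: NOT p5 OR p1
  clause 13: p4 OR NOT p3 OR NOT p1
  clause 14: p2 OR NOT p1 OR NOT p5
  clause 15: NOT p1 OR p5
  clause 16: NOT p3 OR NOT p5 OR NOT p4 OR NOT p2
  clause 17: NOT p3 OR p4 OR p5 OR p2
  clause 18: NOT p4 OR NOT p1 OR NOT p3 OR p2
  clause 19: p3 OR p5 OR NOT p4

Suppose p5 = false.
(NOT p4) alone gives p4 = false.
(NOT p1) alone gives p1 = false.
(p2) alone gives p2 = true.
No clause remains; p3 is free.

p1 ↦ false, p2 ↦ true, p3 ↦ false, p4 ↦ false, p5 ↦ false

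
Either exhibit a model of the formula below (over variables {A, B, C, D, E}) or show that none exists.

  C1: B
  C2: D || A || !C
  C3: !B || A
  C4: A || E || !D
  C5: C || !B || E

(B) alone gives B = true.
(A) alone gives A = true.
Branch on C: set C = true.
All clauses hold; D, E can take either value.

A=true; B=true; C=true; D=true; E=true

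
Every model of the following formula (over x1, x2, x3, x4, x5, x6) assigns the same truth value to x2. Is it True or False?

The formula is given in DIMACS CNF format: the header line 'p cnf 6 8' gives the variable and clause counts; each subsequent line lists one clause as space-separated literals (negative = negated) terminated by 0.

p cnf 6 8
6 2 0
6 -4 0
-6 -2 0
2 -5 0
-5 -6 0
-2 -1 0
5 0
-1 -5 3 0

True

Suppose x2 = False.
(x6) alone gives x6 = True.
(¬x5) alone gives x5 = False.
That conflicts with the unit clause (x5).
So every satisfying assignment has x2 = True.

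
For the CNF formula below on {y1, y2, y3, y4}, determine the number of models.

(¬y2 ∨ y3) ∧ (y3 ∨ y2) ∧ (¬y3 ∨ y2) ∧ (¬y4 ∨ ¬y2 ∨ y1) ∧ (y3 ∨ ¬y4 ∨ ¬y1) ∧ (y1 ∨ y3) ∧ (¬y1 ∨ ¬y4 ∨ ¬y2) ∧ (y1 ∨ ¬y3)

There are 2^4 = 16 truth assignments over (y1, y2, y3, y4).
Check each against the 8 clauses (columns in the order y1, y2, y3, y4):
  F F F F  ✗ fails (y3 ∨ y2)
  F F F T  ✗ fails (y3 ∨ y2)
  F F T F  ✗ fails (¬y3 ∨ y2)
  F F T T  ✗ fails (¬y3 ∨ y2)
  F T F F  ✗ fails (¬y2 ∨ y3)
  F T F T  ✗ fails (¬y2 ∨ y3)
  F T T F  ✗ fails (y1 ∨ ¬y3)
  F T T T  ✗ fails (¬y4 ∨ ¬y2 ∨ y1)
  T F F F  ✗ fails (y3 ∨ y2)
  T F F T  ✗ fails (y3 ∨ y2)
  T F T F  ✗ fails (¬y3 ∨ y2)
  T F T T  ✗ fails (¬y3 ∨ y2)
  T T F F  ✗ fails (¬y2 ∨ y3)
  T T F T  ✗ fails (¬y2 ∨ y3)
  T T T F  ✓ satisfies all
  T T T T  ✗ fails (¬y1 ∨ ¬y4 ∨ ¬y2)
1 of the 16 rows is a model.

1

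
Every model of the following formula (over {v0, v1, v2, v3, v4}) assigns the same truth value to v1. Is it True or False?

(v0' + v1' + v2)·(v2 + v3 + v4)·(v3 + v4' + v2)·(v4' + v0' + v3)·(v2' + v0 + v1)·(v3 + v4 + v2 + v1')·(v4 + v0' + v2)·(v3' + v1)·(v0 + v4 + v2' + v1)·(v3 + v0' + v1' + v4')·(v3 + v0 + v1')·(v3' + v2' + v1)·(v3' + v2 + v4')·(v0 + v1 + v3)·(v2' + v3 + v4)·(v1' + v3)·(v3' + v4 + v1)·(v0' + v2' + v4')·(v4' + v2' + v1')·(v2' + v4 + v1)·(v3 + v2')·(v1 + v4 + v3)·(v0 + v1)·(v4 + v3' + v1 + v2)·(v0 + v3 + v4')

True

Suppose v1 = 0.
(v3') alone gives v3 = 0.
(v0) alone gives v0 = 1.
(v4') alone gives v4 = 0.
That conflicts with the unit clause (v4).
So every satisfying assignment has v1 = True.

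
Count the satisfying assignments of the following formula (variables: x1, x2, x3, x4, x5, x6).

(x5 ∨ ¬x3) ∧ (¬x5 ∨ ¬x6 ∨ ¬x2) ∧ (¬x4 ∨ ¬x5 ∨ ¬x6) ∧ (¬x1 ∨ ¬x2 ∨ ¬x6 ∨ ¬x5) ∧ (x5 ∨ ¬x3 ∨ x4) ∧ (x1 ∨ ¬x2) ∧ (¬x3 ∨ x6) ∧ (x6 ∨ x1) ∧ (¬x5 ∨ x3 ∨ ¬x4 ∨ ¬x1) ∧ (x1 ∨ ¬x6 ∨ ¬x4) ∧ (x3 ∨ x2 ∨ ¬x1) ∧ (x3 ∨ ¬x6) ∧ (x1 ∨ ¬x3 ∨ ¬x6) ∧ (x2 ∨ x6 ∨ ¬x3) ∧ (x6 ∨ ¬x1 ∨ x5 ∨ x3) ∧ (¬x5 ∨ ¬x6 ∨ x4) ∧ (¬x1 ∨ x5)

1

There are 2^6 = 64 truth assignments over (x1, x2, x3, x4, x5, x6).
Split on x1. With x1 = True, the clauses containing x1 are satisfied and ¬x1 drops from the rest; 1 of the 2^5 = 32 assignments to the other variables satisfy what remains.
With x1 = False, by the same count on the reduced clause set, 0 assignments work.
(One model: x1=T, x2=T, x3=F, x4=F, x5=T, x6=F.)
Total: 1 + 0 = 1.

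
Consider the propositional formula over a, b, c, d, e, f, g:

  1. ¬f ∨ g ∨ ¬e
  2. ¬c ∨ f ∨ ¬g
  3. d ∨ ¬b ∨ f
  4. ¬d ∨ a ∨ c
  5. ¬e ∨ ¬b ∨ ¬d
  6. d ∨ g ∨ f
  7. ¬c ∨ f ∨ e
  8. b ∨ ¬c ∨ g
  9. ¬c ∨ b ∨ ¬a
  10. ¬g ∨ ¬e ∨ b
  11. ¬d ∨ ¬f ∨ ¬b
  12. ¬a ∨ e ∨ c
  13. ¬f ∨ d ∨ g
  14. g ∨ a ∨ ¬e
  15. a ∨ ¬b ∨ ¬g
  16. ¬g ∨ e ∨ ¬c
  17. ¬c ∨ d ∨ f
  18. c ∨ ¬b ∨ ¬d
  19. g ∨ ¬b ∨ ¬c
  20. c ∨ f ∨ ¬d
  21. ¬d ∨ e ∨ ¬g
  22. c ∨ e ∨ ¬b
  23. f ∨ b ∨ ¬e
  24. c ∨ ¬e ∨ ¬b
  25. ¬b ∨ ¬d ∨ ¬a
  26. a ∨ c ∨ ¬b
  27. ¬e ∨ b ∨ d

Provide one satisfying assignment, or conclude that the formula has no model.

Try f = True.
Try g = True.
Try e = True.
(b) alone gives b = True.
(¬d) alone gives d = False.
(a) alone gives a = True.
(c) alone gives c = True.
This assignment satisfies each clause.

a ↦ True; b ↦ True; c ↦ True; d ↦ False; e ↦ True; f ↦ True; g ↦ True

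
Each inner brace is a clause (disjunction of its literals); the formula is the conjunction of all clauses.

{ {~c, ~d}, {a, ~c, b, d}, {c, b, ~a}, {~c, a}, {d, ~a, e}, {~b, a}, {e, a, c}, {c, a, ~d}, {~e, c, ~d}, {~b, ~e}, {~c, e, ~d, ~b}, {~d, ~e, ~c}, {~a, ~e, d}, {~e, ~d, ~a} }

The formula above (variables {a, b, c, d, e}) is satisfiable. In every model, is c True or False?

Suppose c = 1.
The clause (~d) is unit, so d = 0.
The clause (a) is unit, so a = 1.
The clause (e) is unit, so e = 1.
Now (~e) is unsatisfied and unit — conflict.
So every satisfying assignment has c = False.

False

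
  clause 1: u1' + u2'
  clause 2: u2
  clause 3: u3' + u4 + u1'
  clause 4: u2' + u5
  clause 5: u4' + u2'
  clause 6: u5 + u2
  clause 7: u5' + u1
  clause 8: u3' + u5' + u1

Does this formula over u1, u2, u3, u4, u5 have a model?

Unsatisfiable

(u2) alone gives u2 = 1.
(u1') alone gives u1 = 0.
(u5) alone gives u5 = 1.
Now (u5') is unsatisfied and unit — conflict.
No assignment satisfies every clause.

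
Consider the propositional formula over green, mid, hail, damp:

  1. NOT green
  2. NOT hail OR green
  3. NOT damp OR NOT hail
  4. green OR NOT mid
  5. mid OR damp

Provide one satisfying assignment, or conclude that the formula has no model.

green ↦ false,  mid ↦ false,  hail ↦ false,  damp ↦ true

The clause (NOT green) is unit, so green = false.
The clause (NOT hail) is unit, so hail = false.
The clause (NOT mid) is unit, so mid = false.
The clause (damp) is unit, so damp = true.
This assignment satisfies each clause.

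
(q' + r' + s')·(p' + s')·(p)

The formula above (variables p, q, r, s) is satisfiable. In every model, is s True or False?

Suppose s = 1.
The clause (p') is unit, so p = 0.
Now (p) is unsatisfied and unit — conflict.
So every satisfying assignment has s = False.

False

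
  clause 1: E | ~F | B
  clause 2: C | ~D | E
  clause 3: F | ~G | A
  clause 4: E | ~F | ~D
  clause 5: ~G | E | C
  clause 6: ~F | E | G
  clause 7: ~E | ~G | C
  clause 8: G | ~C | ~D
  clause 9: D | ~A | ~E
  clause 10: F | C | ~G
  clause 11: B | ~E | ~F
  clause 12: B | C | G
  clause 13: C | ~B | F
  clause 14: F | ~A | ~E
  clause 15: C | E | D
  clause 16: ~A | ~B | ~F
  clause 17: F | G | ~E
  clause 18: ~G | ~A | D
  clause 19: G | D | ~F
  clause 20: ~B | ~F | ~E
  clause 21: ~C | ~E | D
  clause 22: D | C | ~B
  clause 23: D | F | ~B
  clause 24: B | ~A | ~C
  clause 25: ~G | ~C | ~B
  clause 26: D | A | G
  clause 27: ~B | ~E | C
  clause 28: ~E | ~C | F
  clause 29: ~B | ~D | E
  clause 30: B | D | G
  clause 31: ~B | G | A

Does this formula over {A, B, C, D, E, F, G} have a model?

No, unsatisfiable

Suppose E = 1.
Suppose G = 0.
The clause (F) is unit, so F = 1.
The clause (B) is unit, so B = 1.
That conflicts with the unit clause (~B).
Undo G and try G = 1.
The clause (C) is unit, so C = 1.
The clause (D) is unit, so D = 1.
The clause (~B) is unit, so B = 0.
The clause (~F) is unit, so F = 0.
That conflicts with the unit clause (F).
Either choice for G ends in contradiction.
Undo E and try E = 0.
Suppose F = 0.
Suppose C = 1.
Suppose G = 0.
The clause (~D) is unit, so D = 0.
The clause (~B) is unit, so B = 0.
That conflicts with the unit clause (B).
Undo G and try G = 1.
The clause (A) is unit, so A = 1.
The clause (D) is unit, so D = 1.
The clause (B) is unit, so B = 1.
That conflicts with the unit clause (~B).
Either choice for G ends in contradiction.
Undo C and try C = 0.
The clause (~D) is unit, so D = 0.
That conflicts with the unit clause (D).
Either choice for C ends in contradiction.
Undo F and try F = 1.
The clause (B) is unit, so B = 1.
The clause (~D) is unit, so D = 0.
The clause (G) is unit, so G = 1.
The clause (C) is unit, so C = 1.
That conflicts with the unit clause (~C).
Either choice for F ends in contradiction.
Either choice for E ends in contradiction.
No assignment satisfies every clause.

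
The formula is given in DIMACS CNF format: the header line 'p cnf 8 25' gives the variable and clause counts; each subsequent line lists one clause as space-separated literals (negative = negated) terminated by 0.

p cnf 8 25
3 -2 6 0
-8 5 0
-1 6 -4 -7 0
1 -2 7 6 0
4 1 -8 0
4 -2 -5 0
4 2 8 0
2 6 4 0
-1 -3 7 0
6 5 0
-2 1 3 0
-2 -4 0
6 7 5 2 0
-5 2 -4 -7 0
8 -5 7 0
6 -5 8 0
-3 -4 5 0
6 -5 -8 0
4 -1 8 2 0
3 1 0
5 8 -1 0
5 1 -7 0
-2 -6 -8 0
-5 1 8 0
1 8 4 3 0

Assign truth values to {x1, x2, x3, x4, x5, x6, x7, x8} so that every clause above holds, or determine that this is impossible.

Case x8 = False:
Case x4 = False:
From the singleton clause (x2), x2 = True.
From the singleton clause (¬x5), x5 = False.
From the singleton clause (x6), x6 = True.
From the singleton clause (¬x1), x1 = False.
From the singleton clause (x3), x3 = True.
From the singleton clause (¬x7), x7 = False.
Every clause now holds.

x1: False; x2: True; x3: True; x4: False; x5: False; x6: True; x7: False; x8: False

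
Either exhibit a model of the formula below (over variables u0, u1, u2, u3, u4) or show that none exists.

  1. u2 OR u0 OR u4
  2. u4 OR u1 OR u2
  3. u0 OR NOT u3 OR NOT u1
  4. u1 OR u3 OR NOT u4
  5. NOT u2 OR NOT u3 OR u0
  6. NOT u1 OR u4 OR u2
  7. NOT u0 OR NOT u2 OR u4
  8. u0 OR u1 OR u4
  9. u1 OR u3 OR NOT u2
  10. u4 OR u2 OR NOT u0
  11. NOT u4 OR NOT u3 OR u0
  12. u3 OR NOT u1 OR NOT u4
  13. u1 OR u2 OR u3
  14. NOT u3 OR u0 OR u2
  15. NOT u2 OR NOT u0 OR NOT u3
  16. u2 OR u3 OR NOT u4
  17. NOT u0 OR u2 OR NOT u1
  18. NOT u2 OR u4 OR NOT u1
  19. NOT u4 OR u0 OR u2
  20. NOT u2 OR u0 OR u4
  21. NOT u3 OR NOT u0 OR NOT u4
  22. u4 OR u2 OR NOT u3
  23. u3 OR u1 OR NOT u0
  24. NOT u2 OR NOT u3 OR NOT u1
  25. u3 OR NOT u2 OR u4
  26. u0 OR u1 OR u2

Case u2 = true:
Case u3 = false:
Unit clause (u1) forces u1 = true.
Unit clause (NOT u4) forces u4 = false.
That conflicts with the unit clause (u4).
Undo u3 and try u3 = true.
Unit clause (u0) forces u0 = true.
That conflicts with the unit clause (NOT u0).
Either choice for u3 ends in contradiction.
Undo u2 and try u2 = false.
Case u0 = true:
Unit clause (u4) forces u4 = true.
Unit clause (u3) forces u3 = true.
That conflicts with the unit clause (NOT u3).
Undo u0 and try u0 = false.
Unit clause (u4) forces u4 = true.
That conflicts with the unit clause (NOT u4).
Either choice for u0 ends in contradiction.
Either choice for u2 ends in contradiction.

UNSATISFIABLE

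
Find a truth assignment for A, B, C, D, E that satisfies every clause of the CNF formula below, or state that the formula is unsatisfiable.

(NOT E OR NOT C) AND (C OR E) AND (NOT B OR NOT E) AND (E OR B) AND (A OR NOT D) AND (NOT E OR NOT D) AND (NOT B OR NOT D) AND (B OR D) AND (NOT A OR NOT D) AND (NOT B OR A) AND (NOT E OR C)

Branch on E: set E = false.
Unit clause (C) forces C = true.
Unit clause (B) forces B = true.
Unit clause (NOT D) forces D = false.
Unit clause (A) forces A = true.
All clauses are satisfied.

A: true; B: true; C: true; D: false; E: false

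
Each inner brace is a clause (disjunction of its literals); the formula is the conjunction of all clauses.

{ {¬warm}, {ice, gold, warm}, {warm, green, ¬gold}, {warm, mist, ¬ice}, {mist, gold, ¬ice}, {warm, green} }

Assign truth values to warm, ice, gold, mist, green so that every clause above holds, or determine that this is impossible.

The clause (¬warm) is unit, so warm = False.
The clause (green) is unit, so green = True.
Case ice = False:
The clause (gold) is unit, so gold = True.
No clause remains; mist is free.

warm: False; ice: False; gold: True; mist: True; green: True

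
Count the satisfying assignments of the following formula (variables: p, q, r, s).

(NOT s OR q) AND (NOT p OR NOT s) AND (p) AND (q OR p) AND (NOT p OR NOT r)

2

There are 2^4 = 16 truth assignments over (p, q, r, s).
Check each against the 5 clauses (columns in the order p, q, r, s):
  F F F F  ✗ fails (p)
  F F F T  ✗ fails (NOT s OR q)
  F F T F  ✗ fails (p)
  F F T T  ✗ fails (NOT s OR q)
  F T F F  ✗ fails (p)
  F T F T  ✗ fails (p)
  F T T F  ✗ fails (p)
  F T T T  ✗ fails (p)
  T F F F  ✓ satisfies all
  T F F T  ✗ fails (NOT s OR q)
  T F T F  ✗ fails (NOT p OR NOT r)
  T F T T  ✗ fails (NOT s OR q)
  T T F F  ✓ satisfies all
  T T F T  ✗ fails (NOT p OR NOT s)
  T T T F  ✗ fails (NOT p OR NOT r)
  T T T T  ✗ fails (NOT p OR NOT s)
2 of the 16 rows are models.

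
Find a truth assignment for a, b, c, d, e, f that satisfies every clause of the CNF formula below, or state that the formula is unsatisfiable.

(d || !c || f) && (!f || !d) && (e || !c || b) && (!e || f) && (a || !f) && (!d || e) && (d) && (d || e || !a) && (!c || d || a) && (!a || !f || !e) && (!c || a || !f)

UNSATISFIABLE

(d) alone gives d = true.
(!f) alone gives f = false.
(!e) alone gives e = false.
But (e) is also a unit clause — contradiction.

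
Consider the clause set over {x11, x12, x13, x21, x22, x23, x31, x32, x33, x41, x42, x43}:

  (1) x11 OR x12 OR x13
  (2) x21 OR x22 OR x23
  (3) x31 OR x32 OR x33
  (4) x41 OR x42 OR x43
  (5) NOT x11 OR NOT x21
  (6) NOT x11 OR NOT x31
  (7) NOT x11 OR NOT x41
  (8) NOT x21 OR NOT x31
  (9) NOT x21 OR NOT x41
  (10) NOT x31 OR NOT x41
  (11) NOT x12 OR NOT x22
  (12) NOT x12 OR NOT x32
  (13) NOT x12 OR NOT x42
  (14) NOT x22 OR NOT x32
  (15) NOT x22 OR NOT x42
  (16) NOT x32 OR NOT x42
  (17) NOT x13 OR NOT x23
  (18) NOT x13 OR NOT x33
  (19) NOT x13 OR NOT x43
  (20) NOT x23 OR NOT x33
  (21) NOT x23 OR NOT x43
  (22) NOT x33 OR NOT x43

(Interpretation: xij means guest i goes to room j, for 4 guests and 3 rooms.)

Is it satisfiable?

Unsatisfiable

Suppose x11 = false.
Suppose x12 = true.
(NOT x22) alone gives x22 = false.
(NOT x32) alone gives x32 = false.
(NOT x42) alone gives x42 = false.
Suppose x21 = true.
(NOT x31) alone gives x31 = false.
(x33) alone gives x33 = true.
(NOT x41) alone gives x41 = false.
(x43) alone gives x43 = true.
That conflicts with the unit clause (NOT x43).
That branch fails; take x21 = false instead.
(x23) alone gives x23 = true.
(NOT x13) alone gives x13 = false.
(NOT x33) alone gives x33 = false.
(x31) alone gives x31 = true.
(NOT x41) alone gives x41 = false.
(x43) alone gives x43 = true.
That conflicts with the unit clause (NOT x43).
Both values of x21 lead to a conflict.
That branch fails; take x12 = false instead.
(x13) alone gives x13 = true.
(NOT x23) alone gives x23 = false.
(NOT x33) alone gives x33 = false.
(NOT x43) alone gives x43 = false.
Suppose x21 = true.
(NOT x31) alone gives x31 = false.
(x32) alone gives x32 = true.
(NOT x41) alone gives x41 = false.
(x42) alone gives x42 = true.
That conflicts with the unit clause (NOT x42).
That branch fails; take x21 = false instead.
(x22) alone gives x22 = true.
(NOT x32) alone gives x32 = false.
(x31) alone gives x31 = true.
(NOT x41) alone gives x41 = false.
(x42) alone gives x42 = true.
That conflicts with the unit clause (NOT x42).
Both values of x21 lead to a conflict.
Both values of x12 lead to a conflict.
That branch fails; take x11 = true instead.
(NOT x21) alone gives x21 = false.
(NOT x31) alone gives x31 = false.
(NOT x41) alone gives x41 = false.
Suppose x22 = true.
(NOT x12) alone gives x12 = false.
(NOT x32) alone gives x32 = false.
(x33) alone gives x33 = true.
(NOT x42) alone gives x42 = false.
(x43) alone gives x43 = true.
That conflicts with the unit clause (NOT x43).
That branch fails; take x22 = false instead.
(x23) alone gives x23 = true.
(NOT x13) alone gives x13 = false.
(NOT x33) alone gives x33 = false.
(x32) alone gives x32 = true.
(NOT x12) alone gives x12 = false.
(NOT x42) alone gives x42 = false.
(x43) alone gives x43 = true.
That conflicts with the unit clause (NOT x43).
Both values of x22 lead to a conflict.
Both values of x11 lead to a conflict.
No assignment satisfies every clause.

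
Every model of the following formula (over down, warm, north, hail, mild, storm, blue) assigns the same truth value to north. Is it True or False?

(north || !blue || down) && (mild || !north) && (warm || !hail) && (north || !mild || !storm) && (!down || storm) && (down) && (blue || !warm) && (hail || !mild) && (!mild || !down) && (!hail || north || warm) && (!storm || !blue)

Suppose north = true.
From the singleton clause (mild), mild = true.
From the singleton clause (down), down = true.
That conflicts with the unit clause (!down).
So every satisfying assignment has north = False.

False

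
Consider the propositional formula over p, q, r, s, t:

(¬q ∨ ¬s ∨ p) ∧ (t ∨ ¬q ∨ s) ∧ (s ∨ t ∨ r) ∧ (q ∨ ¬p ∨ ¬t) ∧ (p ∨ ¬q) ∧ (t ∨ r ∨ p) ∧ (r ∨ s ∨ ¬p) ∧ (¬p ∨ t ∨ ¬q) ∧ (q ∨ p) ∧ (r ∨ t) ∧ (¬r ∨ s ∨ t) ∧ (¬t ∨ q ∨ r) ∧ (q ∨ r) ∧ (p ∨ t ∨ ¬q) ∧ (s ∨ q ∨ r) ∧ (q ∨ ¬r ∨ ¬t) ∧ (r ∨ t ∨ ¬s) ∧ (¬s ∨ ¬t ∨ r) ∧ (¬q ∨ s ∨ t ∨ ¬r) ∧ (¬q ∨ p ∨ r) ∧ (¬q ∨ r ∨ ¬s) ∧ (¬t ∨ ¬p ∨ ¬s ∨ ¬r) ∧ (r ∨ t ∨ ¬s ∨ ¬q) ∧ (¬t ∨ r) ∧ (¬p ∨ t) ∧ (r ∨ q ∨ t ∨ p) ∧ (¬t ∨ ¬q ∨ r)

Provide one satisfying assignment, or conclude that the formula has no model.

p=True, q=True, r=True, s=False, t=True

Branch on p: set p = True.
(t) alone gives t = True.
(q) alone gives q = True.
(r) alone gives r = True.
(¬s) alone gives s = False.
This assignment satisfies each clause.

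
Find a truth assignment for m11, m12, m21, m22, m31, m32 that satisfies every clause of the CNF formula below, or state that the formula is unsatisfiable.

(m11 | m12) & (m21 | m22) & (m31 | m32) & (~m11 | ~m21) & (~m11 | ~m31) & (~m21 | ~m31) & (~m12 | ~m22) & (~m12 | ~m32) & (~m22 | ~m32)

Suppose m11 = 1.
(~m21) alone gives m21 = 0.
(m22) alone gives m22 = 1.
(~m31) alone gives m31 = 0.
(m32) alone gives m32 = 1.
That conflicts with the unit clause (~m32).
So m11 must be the other value — set m11 = 0.
(m12) alone gives m12 = 1.
(~m22) alone gives m22 = 0.
(m21) alone gives m21 = 1.
(~m31) alone gives m31 = 0.
(m32) alone gives m32 = 1.
That conflicts with the unit clause (~m32).
Either choice for m11 ends in contradiction.

UNSATISFIABLE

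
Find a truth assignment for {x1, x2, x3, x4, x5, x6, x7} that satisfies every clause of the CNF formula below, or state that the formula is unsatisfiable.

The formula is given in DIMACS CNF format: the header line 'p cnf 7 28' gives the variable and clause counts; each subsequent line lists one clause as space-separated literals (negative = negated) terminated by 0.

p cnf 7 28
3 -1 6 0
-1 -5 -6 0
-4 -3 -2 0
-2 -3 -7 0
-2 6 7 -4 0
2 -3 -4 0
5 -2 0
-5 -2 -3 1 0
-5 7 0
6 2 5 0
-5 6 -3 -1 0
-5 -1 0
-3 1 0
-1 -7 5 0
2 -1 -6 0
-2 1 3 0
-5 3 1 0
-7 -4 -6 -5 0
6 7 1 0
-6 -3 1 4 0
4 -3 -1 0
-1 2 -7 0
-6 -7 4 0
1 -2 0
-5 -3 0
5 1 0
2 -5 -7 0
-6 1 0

UNSATISFIABLE

Case x5 = True:
Unit clause (x7) forces x7 = True.
Unit clause (¬x1) forces x1 = False.
Unit clause (¬x3) forces x3 = False.
Now (x3) is unsatisfied and unit — conflict.
Backtrack on x5: now try x5 = False.
Unit clause (¬x2) forces x2 = False.
Unit clause (x6) forces x6 = True.
Unit clause (¬x1) forces x1 = False.
Now (x1) is unsatisfied and unit — conflict.
Both values of x5 lead to a conflict.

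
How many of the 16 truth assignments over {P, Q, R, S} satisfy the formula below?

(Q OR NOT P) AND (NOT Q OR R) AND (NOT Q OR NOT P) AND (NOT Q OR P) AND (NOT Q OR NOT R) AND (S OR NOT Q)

There are 2^4 = 16 truth assignments over (P, Q, R, S).
Split on S. With S = true, the clauses containing S are satisfied and NOT S drops from the rest; 2 of the 2^3 = 8 assignments to the other variables satisfy what remains.
With S = false, by the same count on the reduced clause set, 2 assignments work.
(One model: P=F, Q=F, R=F, S=F.)
Total: 2 + 2 = 4.

4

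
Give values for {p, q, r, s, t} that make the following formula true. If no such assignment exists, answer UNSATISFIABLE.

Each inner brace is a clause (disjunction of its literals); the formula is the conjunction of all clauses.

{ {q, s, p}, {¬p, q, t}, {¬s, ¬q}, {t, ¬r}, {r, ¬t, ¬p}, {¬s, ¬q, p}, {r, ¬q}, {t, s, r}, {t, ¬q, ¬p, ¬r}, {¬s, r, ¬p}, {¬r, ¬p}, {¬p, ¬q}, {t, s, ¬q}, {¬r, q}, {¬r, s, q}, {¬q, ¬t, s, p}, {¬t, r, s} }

Branch on s: set s = True.
(¬q) alone gives q = False.
(¬r) alone gives r = False.
(¬p) alone gives p = False.
No clause remains; t is free.

p=False, q=False, r=False, s=True, t=True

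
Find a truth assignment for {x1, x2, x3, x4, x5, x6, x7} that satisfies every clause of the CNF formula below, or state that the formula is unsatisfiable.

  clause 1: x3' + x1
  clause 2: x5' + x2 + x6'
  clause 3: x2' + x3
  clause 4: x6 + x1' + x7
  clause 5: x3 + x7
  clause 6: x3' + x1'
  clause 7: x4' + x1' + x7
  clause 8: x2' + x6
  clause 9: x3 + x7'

UNSATISFIABLE

Try x3 = 0.
From the singleton clause (x2'), x2 = 0.
From the singleton clause (x7), x7 = 1.
That conflicts with the unit clause (x7').
Backtrack on x3: now try x3 = 1.
From the singleton clause (x1), x1 = 1.
That conflicts with the unit clause (x1').
Either choice for x3 ends in contradiction.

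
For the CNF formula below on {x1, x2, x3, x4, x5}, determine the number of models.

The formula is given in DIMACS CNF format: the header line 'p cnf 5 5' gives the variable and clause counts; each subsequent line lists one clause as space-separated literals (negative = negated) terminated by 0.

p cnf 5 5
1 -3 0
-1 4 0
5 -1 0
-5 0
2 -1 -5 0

There are 2^5 = 32 truth assignments over (x1, x2, x3, x4, x5).
Split on x1. With x1 = True, the clauses containing x1 are satisfied and ¬x1 drops from the rest; 0 of the 2^4 = 16 assignments to the other variables satisfy what remains.
With x1 = False, by the same count on the reduced clause set, 4 assignments work.
(One model: x1=F, x2=F, x3=F, x4=F, x5=F.)
Total: 0 + 4 = 4.

4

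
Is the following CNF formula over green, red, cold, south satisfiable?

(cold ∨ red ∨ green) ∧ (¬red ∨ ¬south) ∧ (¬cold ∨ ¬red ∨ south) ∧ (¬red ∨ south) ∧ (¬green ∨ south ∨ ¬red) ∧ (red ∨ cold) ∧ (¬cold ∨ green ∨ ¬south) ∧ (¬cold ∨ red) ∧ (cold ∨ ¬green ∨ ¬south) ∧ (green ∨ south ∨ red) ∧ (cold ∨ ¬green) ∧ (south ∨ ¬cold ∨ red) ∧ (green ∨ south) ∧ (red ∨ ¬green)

Try red = False.
Unit clause (cold) forces cold = True.
That conflicts with the unit clause (¬cold).
So red must be the other value — set red = True.
Unit clause (¬south) forces south = False.
That conflicts with the unit clause (south).
Either choice for red ends in contradiction.
No assignment satisfies every clause.

Unsatisfiable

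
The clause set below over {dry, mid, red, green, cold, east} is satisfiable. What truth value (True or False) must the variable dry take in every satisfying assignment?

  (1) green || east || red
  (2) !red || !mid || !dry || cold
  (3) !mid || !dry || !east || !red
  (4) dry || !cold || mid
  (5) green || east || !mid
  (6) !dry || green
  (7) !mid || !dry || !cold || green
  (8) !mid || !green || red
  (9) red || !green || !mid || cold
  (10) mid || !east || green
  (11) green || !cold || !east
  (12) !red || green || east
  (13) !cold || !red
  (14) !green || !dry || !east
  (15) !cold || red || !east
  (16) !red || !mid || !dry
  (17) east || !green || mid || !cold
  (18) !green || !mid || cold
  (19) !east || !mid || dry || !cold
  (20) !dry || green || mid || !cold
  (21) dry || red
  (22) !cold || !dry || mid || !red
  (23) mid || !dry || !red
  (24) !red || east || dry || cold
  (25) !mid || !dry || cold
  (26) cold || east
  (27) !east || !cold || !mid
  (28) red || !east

Suppose dry = true.
Unit clause (green) forces green = true.
Unit clause (!east) forces east = false.
Unit clause (cold) forces cold = true.
Unit clause (!red) forces red = false.
Unit clause (!mid) forces mid = false.
That conflicts with the unit clause (mid).
So every satisfying assignment has dry = False.

False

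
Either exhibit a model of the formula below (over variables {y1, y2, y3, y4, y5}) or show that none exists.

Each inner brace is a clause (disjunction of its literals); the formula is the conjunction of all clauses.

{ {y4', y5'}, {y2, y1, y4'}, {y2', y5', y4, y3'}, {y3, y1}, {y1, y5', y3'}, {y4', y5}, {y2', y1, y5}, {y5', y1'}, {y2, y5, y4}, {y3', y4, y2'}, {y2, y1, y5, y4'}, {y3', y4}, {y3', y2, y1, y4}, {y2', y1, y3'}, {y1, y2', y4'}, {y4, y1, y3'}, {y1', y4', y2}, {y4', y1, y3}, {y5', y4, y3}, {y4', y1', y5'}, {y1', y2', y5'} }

y1=1, y2=1, y3=0, y4=0, y5=0

Branch on y4: set y4 = 0.
Unit clause (y3') forces y3 = 0.
Unit clause (y1) forces y1 = 1.
Unit clause (y5') forces y5 = 0.
Unit clause (y2) forces y2 = 1.
All clauses are satisfied.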